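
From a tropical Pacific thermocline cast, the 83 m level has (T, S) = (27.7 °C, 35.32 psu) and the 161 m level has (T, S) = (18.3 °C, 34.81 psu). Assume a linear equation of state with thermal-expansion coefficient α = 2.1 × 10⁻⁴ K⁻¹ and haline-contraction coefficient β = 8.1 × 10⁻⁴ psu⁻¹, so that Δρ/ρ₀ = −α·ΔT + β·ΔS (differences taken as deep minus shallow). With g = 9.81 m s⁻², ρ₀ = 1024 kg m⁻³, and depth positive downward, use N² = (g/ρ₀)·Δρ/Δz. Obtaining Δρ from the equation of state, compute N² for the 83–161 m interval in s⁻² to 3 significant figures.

1.96 × 10⁻⁴ s⁻²

ΔT = -9.4 K, ΔS = -0.51 psu (deep − shallow).
Δρ/ρ₀ = −αΔT + βΔS = 1.974 × 10⁻³ − 4.131 × 10⁻⁴ = 1.5609 × 10⁻³, so Δρ ≈ 1.598 kg m⁻³.
N² = (g/ρ₀)·Δρ/Δz = g·(Δρ/ρ₀)/Δz = 9.81 × 1.5609 × 10⁻³ / 78 = 1.9631 × 10⁻⁴ s⁻² ≈ 1.96 × 10⁻⁴ s⁻².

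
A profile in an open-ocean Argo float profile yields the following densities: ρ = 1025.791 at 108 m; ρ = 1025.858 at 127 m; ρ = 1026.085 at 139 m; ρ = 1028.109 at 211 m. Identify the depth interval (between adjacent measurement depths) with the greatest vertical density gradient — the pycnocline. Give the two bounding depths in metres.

139–211 m

Compute the density gradient over each adjacent pair:
  108–127 m: Δρ/Δz = 0.067/19 = 3.5 × 10⁻³ kg m⁻⁴
  127–139 m: Δρ/Δz = 0.227/12 = 0.019 kg m⁻⁴
  139–211 m: Δρ/Δz = 2.024/72 = 0.028 kg m⁻⁴
The largest gradient is in the 139–211 m interval — the pycnocline.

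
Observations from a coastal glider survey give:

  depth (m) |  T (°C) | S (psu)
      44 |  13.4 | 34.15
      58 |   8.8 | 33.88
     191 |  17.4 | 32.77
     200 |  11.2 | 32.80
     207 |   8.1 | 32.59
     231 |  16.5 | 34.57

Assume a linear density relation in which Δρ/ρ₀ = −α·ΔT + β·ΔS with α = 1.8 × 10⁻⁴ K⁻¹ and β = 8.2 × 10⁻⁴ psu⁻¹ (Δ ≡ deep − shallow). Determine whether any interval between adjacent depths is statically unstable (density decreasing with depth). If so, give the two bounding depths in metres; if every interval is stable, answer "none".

Evaluate Δρ/ρ₀ = −αΔT + βΔS across each adjacent pair:
  44–58 m: −αΔT+βΔS = −(1.8 × 10⁻⁴)(-4.6)+(8.2 × 10⁻⁴)(-0.27) = 6.1 × 10⁻⁴ → stable
  58–191 m: −αΔT+βΔS = −(1.8 × 10⁻⁴)(+8.6)+(8.2 × 10⁻⁴)(-1.11) = -2.5 × 10⁻³ → UNSTABLE
  191–200 m: −αΔT+βΔS = −(1.8 × 10⁻⁴)(-6.2)+(8.2 × 10⁻⁴)(+0.03) = 1.1 × 10⁻³ → stable
  200–207 m: −αΔT+βΔS = −(1.8 × 10⁻⁴)(-3.1)+(8.2 × 10⁻⁴)(-0.21) = 3.9 × 10⁻⁴ → stable
  207–231 m: −αΔT+βΔS = −(1.8 × 10⁻⁴)(+8.4)+(8.2 × 10⁻⁴)(+1.98) = 1.1 × 10⁻⁴ → stable
The 58–191 m interval has Δρ < 0: lighter water underlies denser water.

58–191 m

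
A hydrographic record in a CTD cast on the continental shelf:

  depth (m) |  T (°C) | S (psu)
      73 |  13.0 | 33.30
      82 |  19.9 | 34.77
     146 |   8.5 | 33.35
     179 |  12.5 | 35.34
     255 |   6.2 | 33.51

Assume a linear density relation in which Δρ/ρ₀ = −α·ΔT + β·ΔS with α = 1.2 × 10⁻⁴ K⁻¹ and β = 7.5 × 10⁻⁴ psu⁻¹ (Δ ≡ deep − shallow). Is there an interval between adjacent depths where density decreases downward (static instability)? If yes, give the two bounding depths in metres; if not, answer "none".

179–255 m

Evaluate Δρ/ρ₀ = −αΔT + βΔS across each adjacent pair:
  73–82 m: −αΔT+βΔS = −(1.2 × 10⁻⁴)(+6.9)+(7.5 × 10⁻⁴)(+1.47) = 2.7 × 10⁻⁴ → stable
  82–146 m: −αΔT+βΔS = −(1.2 × 10⁻⁴)(-11.4)+(7.5 × 10⁻⁴)(-1.42) = 3.0 × 10⁻⁴ → stable
  146–179 m: −αΔT+βΔS = −(1.2 × 10⁻⁴)(+4.0)+(7.5 × 10⁻⁴)(+1.99) = 1.0 × 10⁻³ → stable
  179–255 m: −αΔT+βΔS = −(1.2 × 10⁻⁴)(-6.3)+(7.5 × 10⁻⁴)(-1.83) = -6.2 × 10⁻⁴ → UNSTABLE
The 179–255 m interval has Δρ < 0: lighter water underlies denser water.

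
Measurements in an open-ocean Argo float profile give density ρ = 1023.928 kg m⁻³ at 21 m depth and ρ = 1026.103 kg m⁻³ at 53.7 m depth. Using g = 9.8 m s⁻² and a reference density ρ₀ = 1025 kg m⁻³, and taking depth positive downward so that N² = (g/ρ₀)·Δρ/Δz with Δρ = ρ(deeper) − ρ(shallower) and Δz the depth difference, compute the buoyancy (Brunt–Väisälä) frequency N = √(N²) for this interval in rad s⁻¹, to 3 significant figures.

Δρ = 1026.103 − 1023.928 = 2.175 kg m⁻³ over Δz = 53.7 − 21 = 32.7 m.
N² = (9.8/1025) × (2.175/32.7) = 6.3594 × 10⁻⁴ s⁻².
N = √(6.3594 × 10⁻⁴) = 0.025218 rad s⁻¹ ≈ 0.0252 rad s⁻¹.
Since Δρ > 0 the layer is stably stratified.

0.0252 rad s⁻¹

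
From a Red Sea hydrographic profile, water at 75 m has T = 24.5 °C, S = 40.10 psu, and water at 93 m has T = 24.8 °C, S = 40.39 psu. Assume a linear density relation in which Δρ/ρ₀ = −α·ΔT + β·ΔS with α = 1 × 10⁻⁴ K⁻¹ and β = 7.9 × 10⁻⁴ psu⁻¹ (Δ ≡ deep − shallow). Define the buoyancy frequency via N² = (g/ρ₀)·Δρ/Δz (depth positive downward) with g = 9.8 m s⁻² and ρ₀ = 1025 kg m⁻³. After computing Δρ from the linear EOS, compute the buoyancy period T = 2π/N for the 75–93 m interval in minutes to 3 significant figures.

ΔT = +0.3 K, ΔS = +0.29 psu (deep − shallow).
Δρ/ρ₀ = −αΔT + βΔS = -3.00 × 10⁻⁵ + 2.291 × 10⁻⁴ = 1.991 × 10⁻⁴, so Δρ ≈ 0.2041 kg m⁻³.
N² = (g/ρ₀)·Δρ/Δz = g·(Δρ/ρ₀)/Δz = 9.8 × 1.991 × 10⁻⁴ / 18 = 1.0840 × 10⁻⁴ s⁻².
N = √(1.0840 × 10⁻⁴) = 0.010412 rad s⁻¹ → T = 2π/N = 603.46 s = 10.058 min ≈ 10.1 min.

10.1 min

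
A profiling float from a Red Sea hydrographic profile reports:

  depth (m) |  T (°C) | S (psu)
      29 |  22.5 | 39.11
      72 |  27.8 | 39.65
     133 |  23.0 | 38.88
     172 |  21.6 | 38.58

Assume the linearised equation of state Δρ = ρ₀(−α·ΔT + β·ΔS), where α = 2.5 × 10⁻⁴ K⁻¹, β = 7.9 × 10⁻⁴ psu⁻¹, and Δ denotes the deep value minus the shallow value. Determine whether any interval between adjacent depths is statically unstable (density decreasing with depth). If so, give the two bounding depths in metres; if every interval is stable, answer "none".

29–72 m

Evaluate Δρ/ρ₀ = −αΔT + βΔS across each adjacent pair:
  29–72 m: −αΔT+βΔS = −(2.5 × 10⁻⁴)(+5.3)+(7.9 × 10⁻⁴)(+0.54) = -9.0 × 10⁻⁴ → UNSTABLE
  72–133 m: −αΔT+βΔS = −(2.5 × 10⁻⁴)(-4.8)+(7.9 × 10⁻⁴)(-0.77) = 5.9 × 10⁻⁴ → stable
  133–172 m: −αΔT+βΔS = −(2.5 × 10⁻⁴)(-1.4)+(7.9 × 10⁻⁴)(-0.30) = 1.1 × 10⁻⁴ → stable
The 29–72 m interval has Δρ < 0: lighter water underlies denser water.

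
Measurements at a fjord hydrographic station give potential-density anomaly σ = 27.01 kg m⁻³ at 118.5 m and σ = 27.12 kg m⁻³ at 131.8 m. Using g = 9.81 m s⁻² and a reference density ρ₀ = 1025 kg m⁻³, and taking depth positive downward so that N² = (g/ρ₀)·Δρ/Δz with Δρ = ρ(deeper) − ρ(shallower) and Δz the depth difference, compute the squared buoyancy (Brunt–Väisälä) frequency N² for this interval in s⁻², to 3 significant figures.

7.92 × 10⁻⁵ s⁻²

Δρ = 1027.12 − 1027.01 = 0.11 kg m⁻³ over Δz = 131.8 − 118.5 = 13.3 m.
N² = (9.81/1025) × (0.11/13.3) = 7.9156 × 10⁻⁵ s⁻² ≈ 7.92 × 10⁻⁵ s⁻².
Since Δρ > 0 the layer is stably stratified.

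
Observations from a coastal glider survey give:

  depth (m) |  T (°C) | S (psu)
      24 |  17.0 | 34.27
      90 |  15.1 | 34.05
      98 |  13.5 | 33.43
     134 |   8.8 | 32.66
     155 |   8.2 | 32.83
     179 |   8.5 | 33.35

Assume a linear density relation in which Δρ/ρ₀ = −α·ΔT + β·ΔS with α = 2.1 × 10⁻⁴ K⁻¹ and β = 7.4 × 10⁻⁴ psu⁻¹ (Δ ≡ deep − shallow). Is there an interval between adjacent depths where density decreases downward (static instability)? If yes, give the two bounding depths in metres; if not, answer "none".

Evaluate Δρ/ρ₀ = −αΔT + βΔS across each adjacent pair:
  24–90 m: −αΔT+βΔS = −(2.1 × 10⁻⁴)(-1.9)+(7.4 × 10⁻⁴)(-0.22) = 2.4 × 10⁻⁴ → stable
  90–98 m: −αΔT+βΔS = −(2.1 × 10⁻⁴)(-1.6)+(7.4 × 10⁻⁴)(-0.62) = -1.2 × 10⁻⁴ → UNSTABLE
  98–134 m: −αΔT+βΔS = −(2.1 × 10⁻⁴)(-4.7)+(7.4 × 10⁻⁴)(-0.77) = 4.2 × 10⁻⁴ → stable
  134–155 m: −αΔT+βΔS = −(2.1 × 10⁻⁴)(-0.6)+(7.4 × 10⁻⁴)(+0.17) = 2.5 × 10⁻⁴ → stable
  155–179 m: −αΔT+βΔS = −(2.1 × 10⁻⁴)(+0.3)+(7.4 × 10⁻⁴)(+0.52) = 3.2 × 10⁻⁴ → stable
The 90–98 m interval has Δρ < 0: lighter water underlies denser water.

90–98 m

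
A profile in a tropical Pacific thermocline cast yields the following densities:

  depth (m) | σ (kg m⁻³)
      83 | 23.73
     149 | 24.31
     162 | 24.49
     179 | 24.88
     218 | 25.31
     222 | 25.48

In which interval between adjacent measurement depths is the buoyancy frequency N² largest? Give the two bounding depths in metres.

Compute the density gradient over each adjacent pair:
  83–149 m: Δρ/Δz = 0.58/66 = 8.8 × 10⁻³ kg m⁻⁴
  149–162 m: Δρ/Δz = 0.18/13 = 0.014 kg m⁻⁴
  162–179 m: Δρ/Δz = 0.39/17 = 0.023 kg m⁻⁴
  179–218 m: Δρ/Δz = 0.43/39 = 0.011 kg m⁻⁴
  218–222 m: Δρ/Δz = 0.17/4 = 0.043 kg m⁻⁴
The largest gradient is in the 218–222 m interval — the pycnocline.

218–222 m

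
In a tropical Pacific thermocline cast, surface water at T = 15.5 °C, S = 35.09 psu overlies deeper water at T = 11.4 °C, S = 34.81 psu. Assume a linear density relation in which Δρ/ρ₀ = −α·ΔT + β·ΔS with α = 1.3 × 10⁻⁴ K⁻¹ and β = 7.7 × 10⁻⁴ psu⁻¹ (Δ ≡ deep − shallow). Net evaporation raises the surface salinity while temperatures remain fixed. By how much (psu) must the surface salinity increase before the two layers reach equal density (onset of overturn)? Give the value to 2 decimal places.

Neutral buoyancy requires −α(T_deep − T_surf) + β(S_deep − S_surf′) = 0.
S_surf′ = S_deep − (α/β)·ΔT = 34.81 − (1.3 × 10⁻⁴/7.7 × 10⁻⁴)·(-4.1) = 35.5022 psu.
Increase required: 35.5022 − 35.09 = 0.4122 psu.

0.41 psu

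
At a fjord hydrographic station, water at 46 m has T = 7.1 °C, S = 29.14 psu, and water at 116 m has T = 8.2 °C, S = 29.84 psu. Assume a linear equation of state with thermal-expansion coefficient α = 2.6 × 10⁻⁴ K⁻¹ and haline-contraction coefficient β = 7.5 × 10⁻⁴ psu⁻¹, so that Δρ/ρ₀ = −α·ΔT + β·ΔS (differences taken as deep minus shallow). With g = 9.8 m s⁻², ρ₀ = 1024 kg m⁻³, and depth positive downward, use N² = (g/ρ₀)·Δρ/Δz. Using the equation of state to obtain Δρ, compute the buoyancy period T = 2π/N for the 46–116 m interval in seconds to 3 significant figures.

ΔT = +1.1 K, ΔS = +0.70 psu (deep − shallow).
Δρ/ρ₀ = −αΔT + βΔS = -2.86 × 10⁻⁴ + 5.25 × 10⁻⁴ = 2.39 × 10⁻⁴, so Δρ ≈ 0.2447 kg m⁻³.
N² = (g/ρ₀)·Δρ/Δz = g·(Δρ/ρ₀)/Δz = 9.8 × 2.39 × 10⁻⁴ / 70 = 3.3460 × 10⁻⁵ s⁻².
N = √(3.3460 × 10⁻⁵) = 5.7845 × 10⁻³ rad s⁻¹ → T = 2π/N = 1.0862 × 10³ s ≈ 1.09 × 10³ s.

1.09 × 10³ s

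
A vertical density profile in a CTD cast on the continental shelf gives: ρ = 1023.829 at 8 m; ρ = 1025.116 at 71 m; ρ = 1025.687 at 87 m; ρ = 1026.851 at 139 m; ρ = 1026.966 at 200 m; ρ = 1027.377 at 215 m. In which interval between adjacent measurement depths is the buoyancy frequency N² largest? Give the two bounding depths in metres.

71–87 m

Compute the density gradient over each adjacent pair:
  8–71 m: Δρ/Δz = 1.287/63 = 0.020 kg m⁻⁴
  71–87 m: Δρ/Δz = 0.571/16 = 0.036 kg m⁻⁴
  87–139 m: Δρ/Δz = 1.164/52 = 0.022 kg m⁻⁴
  139–200 m: Δρ/Δz = 0.115/61 = 1.9 × 10⁻³ kg m⁻⁴
  200–215 m: Δρ/Δz = 0.411/15 = 0.027 kg m⁻⁴
The largest gradient is in the 71–87 m interval — the pycnocline.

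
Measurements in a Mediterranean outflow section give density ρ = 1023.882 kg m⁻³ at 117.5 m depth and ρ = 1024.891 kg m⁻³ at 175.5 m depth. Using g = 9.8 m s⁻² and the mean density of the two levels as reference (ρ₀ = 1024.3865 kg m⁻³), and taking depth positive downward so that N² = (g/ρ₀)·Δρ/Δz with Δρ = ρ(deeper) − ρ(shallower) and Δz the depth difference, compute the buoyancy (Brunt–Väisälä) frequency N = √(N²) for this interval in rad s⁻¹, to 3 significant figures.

0.0129 rad s⁻¹

Δρ = 1024.891 − 1023.882 = 1.009 kg m⁻³ over Δz = 175.5 − 117.5 = 58 m.
N² = (9.8/1024.3865) × (1.009/58) = 1.6643 × 10⁻⁴ s⁻².
N = √(1.6643 × 10⁻⁴) = 0.012901 rad s⁻¹ ≈ 0.0129 rad s⁻¹.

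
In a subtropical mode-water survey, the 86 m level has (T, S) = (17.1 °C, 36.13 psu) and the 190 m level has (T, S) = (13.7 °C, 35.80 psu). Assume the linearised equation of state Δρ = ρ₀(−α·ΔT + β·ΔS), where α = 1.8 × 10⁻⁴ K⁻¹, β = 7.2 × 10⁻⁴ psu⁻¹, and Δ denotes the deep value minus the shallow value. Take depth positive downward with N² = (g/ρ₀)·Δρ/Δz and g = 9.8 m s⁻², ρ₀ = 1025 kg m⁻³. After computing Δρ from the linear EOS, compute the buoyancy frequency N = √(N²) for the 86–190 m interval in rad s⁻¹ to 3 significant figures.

ΔT = -3.4 K, ΔS = -0.33 psu (deep − shallow).
Δρ/ρ₀ = −αΔT + βΔS = 6.12 × 10⁻⁴ − 2.376 × 10⁻⁴ = 3.744 × 10⁻⁴, so Δρ ≈ 0.3838 kg m⁻³.
N² = (g/ρ₀)·Δρ/Δz = g·(Δρ/ρ₀)/Δz = 9.8 × 3.744 × 10⁻⁴ / 104 = 3.5280 × 10⁻⁵ s⁻².
N = √(3.5280 × 10⁻⁵) = 5.9397 × 10⁻³ rad s⁻¹ ≈ 5.94 × 10⁻³ rad s⁻¹.

5.94 × 10⁻³ rad s⁻¹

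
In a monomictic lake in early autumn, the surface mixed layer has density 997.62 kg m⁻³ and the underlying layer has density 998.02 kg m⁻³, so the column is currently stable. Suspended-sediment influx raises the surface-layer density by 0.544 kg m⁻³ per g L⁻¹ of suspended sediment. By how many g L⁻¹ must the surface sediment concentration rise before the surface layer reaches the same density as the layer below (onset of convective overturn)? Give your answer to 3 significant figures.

0.735 g L⁻¹

Density deficit of the surface layer: 998.02 − 997.62 = 0.4 kg m⁻³.
Required change = 0.4 / 0.544 = 0.735 g L⁻¹.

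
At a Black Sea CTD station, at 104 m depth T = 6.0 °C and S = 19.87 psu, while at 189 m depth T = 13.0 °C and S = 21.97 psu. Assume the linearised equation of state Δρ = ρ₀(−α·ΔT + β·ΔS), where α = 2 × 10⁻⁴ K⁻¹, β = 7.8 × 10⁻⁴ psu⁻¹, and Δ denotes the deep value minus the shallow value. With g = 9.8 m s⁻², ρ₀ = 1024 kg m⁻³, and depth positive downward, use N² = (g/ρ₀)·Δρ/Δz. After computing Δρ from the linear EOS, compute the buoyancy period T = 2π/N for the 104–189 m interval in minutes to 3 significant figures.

ΔT = +7.0 K, ΔS = +2.10 psu (deep − shallow).
Δρ/ρ₀ = −αΔT + βΔS = -1.40 × 10⁻³ + 1.638 × 10⁻³ = 2.38 × 10⁻⁴, so Δρ ≈ 0.2437 kg m⁻³.
N² = (g/ρ₀)·Δρ/Δz = g·(Δρ/ρ₀)/Δz = 9.8 × 2.38 × 10⁻⁴ / 85 = 2.7440 × 10⁻⁵ s⁻².
N = √(2.7440 × 10⁻⁵) = 5.2383 × 10⁻³ rad s⁻¹ → T = 2π/N = 1.1995 × 10³ s = 19.992 min ≈ 20.0 min.

20.0 min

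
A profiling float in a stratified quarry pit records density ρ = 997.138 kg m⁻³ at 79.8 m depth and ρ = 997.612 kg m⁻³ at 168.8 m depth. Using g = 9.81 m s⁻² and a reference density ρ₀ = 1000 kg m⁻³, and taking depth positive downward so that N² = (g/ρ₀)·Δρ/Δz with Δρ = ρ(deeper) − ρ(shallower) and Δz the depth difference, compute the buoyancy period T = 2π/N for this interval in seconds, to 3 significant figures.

869 s

Δρ = 997.612 − 997.138 = 0.474 kg m⁻³ over Δz = 168.8 − 79.8 = 89 m.
N² = (9.81/1000) × (0.474/89) = 5.2247 × 10⁻⁵ s⁻².
N = √(5.2247 × 10⁻⁵) = 7.2282 × 10⁻³ rad s⁻¹, so T = 2π/N = 869.26 s ≈ 869 s.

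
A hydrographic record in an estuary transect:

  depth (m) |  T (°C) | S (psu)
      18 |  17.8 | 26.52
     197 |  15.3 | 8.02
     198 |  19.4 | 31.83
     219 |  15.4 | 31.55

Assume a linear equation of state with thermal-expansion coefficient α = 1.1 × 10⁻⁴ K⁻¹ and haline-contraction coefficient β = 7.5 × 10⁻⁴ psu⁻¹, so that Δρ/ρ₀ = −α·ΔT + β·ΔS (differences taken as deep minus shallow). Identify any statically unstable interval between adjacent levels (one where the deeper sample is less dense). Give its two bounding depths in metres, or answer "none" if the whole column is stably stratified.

18–197 m

Evaluate Δρ/ρ₀ = −αΔT + βΔS across each adjacent pair:
  18–197 m: −αΔT+βΔS = −(1.1 × 10⁻⁴)(-2.5)+(7.5 × 10⁻⁴)(-18.50) = -0.014 → UNSTABLE
  197–198 m: −αΔT+βΔS = −(1.1 × 10⁻⁴)(+4.1)+(7.5 × 10⁻⁴)(+23.81) = 0.017 → stable
  198–219 m: −αΔT+βΔS = −(1.1 × 10⁻⁴)(-4.0)+(7.5 × 10⁻⁴)(-0.28) = 2.3 × 10⁻⁴ → stable
The 18–197 m interval has Δρ < 0: lighter water underlies denser water.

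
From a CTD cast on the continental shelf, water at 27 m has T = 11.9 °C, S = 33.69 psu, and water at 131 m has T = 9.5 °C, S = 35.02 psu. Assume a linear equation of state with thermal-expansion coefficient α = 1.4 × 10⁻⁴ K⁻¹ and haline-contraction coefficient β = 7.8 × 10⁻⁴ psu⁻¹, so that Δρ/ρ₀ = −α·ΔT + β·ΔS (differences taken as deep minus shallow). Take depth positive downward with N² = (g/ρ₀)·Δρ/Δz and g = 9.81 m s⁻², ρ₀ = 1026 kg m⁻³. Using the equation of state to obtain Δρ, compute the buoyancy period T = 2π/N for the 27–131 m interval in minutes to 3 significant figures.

9.20 min

ΔT = -2.4 K, ΔS = +1.33 psu (deep − shallow).
Δρ/ρ₀ = −αΔT + βΔS = 3.36 × 10⁻⁴ + 1.0374 × 10⁻³ = 1.3734 × 10⁻³, so Δρ ≈ 1.409 kg m⁻³.
N² = (g/ρ₀)·Δρ/Δz = g·(Δρ/ρ₀)/Δz = 9.81 × 1.3734 × 10⁻³ / 104 = 1.2955 × 10⁻⁴ s⁻².
N = √(1.2955 × 10⁻⁴) = 0.011382 rad s⁻¹ → T = 2π/N = 552.03 s = 9.2005 min ≈ 9.20 min.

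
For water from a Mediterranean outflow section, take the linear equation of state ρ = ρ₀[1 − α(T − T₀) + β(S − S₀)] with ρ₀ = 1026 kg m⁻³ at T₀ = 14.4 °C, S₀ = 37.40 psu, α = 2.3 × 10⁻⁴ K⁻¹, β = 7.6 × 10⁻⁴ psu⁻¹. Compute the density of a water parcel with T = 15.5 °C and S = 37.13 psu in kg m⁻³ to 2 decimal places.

T − T₀ = +1.1 K, S − S₀ = -0.27 psu.
Bracket = 1 − α·(+1.1) + β·(-0.27) = 1 + (-4.582 × 10⁻⁴) = 0.9995418.
ρ = 1026 × 0.9995418 = 1025.53 kg m⁻³.

1025.53 kg m⁻³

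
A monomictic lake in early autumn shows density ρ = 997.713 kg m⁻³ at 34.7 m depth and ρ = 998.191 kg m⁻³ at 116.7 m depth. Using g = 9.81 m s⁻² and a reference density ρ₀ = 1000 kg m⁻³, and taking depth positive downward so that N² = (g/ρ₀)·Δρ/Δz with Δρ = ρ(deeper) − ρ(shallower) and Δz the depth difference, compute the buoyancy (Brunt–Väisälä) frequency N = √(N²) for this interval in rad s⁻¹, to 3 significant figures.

7.56 × 10⁻³ rad s⁻¹

Δρ = 998.191 − 997.713 = 0.478 kg m⁻³ over Δz = 116.7 − 34.7 = 82 m.
N² = (9.81/1000) × (0.478/82) = 5.7185 × 10⁻⁵ s⁻².
N = √(5.7185 × 10⁻⁵) = 7.5621 × 10⁻³ rad s⁻¹ ≈ 7.56 × 10⁻³ rad s⁻¹.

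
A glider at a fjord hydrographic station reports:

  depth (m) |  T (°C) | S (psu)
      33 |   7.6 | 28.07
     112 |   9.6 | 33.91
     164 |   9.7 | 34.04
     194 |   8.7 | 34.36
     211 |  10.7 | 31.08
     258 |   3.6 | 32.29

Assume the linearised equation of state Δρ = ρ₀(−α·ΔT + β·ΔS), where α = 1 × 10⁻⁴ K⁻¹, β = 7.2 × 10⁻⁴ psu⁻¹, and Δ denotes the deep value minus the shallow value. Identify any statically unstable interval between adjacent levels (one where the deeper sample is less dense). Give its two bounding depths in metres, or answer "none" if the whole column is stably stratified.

194–211 m

Evaluate Δρ/ρ₀ = −αΔT + βΔS across each adjacent pair:
  33–112 m: −αΔT+βΔS = −(1 × 10⁻⁴)(+2.0)+(7.2 × 10⁻⁴)(+5.84) = 4.0 × 10⁻³ → stable
  112–164 m: −αΔT+βΔS = −(1 × 10⁻⁴)(+0.1)+(7.2 × 10⁻⁴)(+0.13) = 8.4 × 10⁻⁵ → stable
  164–194 m: −αΔT+βΔS = −(1 × 10⁻⁴)(-1.0)+(7.2 × 10⁻⁴)(+0.32) = 3.3 × 10⁻⁴ → stable
  194–211 m: −αΔT+βΔS = −(1 × 10⁻⁴)(+2.0)+(7.2 × 10⁻⁴)(-3.28) = -2.6 × 10⁻³ → UNSTABLE
  211–258 m: −αΔT+βΔS = −(1 × 10⁻⁴)(-7.1)+(7.2 × 10⁻⁴)(+1.21) = 1.6 × 10⁻³ → stable
The 194–211 m interval has Δρ < 0: lighter water underlies denser water.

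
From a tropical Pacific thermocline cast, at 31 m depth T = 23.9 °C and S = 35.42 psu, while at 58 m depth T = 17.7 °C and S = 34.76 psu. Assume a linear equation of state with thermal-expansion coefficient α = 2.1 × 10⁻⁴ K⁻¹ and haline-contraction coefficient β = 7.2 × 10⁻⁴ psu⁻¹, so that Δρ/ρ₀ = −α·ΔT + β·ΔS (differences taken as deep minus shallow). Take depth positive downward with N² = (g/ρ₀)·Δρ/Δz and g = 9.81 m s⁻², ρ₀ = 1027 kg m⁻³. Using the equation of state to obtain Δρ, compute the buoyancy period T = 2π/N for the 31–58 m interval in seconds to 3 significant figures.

ΔT = -6.2 K, ΔS = -0.66 psu (deep − shallow).
Δρ/ρ₀ = −αΔT + βΔS = 1.302 × 10⁻³ − 4.752 × 10⁻⁴ = 8.268 × 10⁻⁴, so Δρ ≈ 0.8491 kg m⁻³.
N² = (g/ρ₀)·Δρ/Δz = g·(Δρ/ρ₀)/Δz = 9.81 × 8.268 × 10⁻⁴ / 27 = 3.0040 × 10⁻⁴ s⁻².
N = √(3.0040 × 10⁻⁴) = 0.017332 rad s⁻¹ → T = 2π/N = 362.52 s ≈ 363 s.

363 s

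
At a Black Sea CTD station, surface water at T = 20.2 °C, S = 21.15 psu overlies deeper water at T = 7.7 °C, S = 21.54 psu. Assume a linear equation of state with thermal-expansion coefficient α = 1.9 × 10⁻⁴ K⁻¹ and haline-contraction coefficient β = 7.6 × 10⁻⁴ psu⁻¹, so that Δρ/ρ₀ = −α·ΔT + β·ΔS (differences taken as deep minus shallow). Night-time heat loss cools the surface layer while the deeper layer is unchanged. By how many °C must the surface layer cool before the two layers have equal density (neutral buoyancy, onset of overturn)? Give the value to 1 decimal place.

14.1 °C

Neutral buoyancy requires Δρ = 0, i.e. −α(T_deep − T_surf′) + β(S_deep − S_surf) = 0.
T_surf′ = T_deep − (β/α)·ΔS = 7.7 − (7.6 × 10⁻⁴/1.9 × 10⁻⁴)·(+0.39) = 6.140 °C.
Cooling required: 20.2 − (6.140) = 14.060 °C.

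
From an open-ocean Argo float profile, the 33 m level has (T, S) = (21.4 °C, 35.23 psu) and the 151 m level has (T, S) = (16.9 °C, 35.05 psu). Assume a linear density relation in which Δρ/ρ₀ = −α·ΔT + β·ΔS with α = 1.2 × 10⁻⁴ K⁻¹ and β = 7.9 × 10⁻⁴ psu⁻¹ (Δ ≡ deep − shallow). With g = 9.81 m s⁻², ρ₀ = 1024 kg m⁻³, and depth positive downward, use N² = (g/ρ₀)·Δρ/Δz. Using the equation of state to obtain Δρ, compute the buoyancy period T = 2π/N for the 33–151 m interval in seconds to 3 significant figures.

1.09 × 10³ s

ΔT = -4.5 K, ΔS = -0.18 psu (deep − shallow).
Δρ/ρ₀ = −αΔT + βΔS = 5.40 × 10⁻⁴ − 1.422 × 10⁻⁴ = 3.978 × 10⁻⁴, so Δρ ≈ 0.4073 kg m⁻³.
N² = (g/ρ₀)·Δρ/Δz = g·(Δρ/ρ₀)/Δz = 9.81 × 3.978 × 10⁻⁴ / 118 = 3.3071 × 10⁻⁵ s⁻².
N = √(3.3071 × 10⁻⁵) = 5.7507 × 10⁻³ rad s⁻¹ → T = 2π/N = 1.0926 × 10³ s ≈ 1.09 × 10³ s.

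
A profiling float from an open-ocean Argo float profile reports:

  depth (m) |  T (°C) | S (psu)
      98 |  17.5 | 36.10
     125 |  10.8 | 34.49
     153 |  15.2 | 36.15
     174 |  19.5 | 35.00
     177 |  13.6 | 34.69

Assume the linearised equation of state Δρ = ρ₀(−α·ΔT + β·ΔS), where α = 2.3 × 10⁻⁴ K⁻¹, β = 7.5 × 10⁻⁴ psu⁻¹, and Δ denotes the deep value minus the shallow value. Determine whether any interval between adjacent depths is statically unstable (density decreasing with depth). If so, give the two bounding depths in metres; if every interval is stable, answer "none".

Evaluate Δρ/ρ₀ = −αΔT + βΔS across each adjacent pair:
  98–125 m: −αΔT+βΔS = −(2.3 × 10⁻⁴)(-6.7)+(7.5 × 10⁻⁴)(-1.61) = 3.3 × 10⁻⁴ → stable
  125–153 m: −αΔT+βΔS = −(2.3 × 10⁻⁴)(+4.4)+(7.5 × 10⁻⁴)(+1.66) = 2.3 × 10⁻⁴ → stable
  153–174 m: −αΔT+βΔS = −(2.3 × 10⁻⁴)(+4.3)+(7.5 × 10⁻⁴)(-1.15) = -1.9 × 10⁻³ → UNSTABLE
  174–177 m: −αΔT+βΔS = −(2.3 × 10⁻⁴)(-5.9)+(7.5 × 10⁻⁴)(-0.31) = 1.1 × 10⁻³ → stable
The 153–174 m interval has Δρ < 0: lighter water underlies denser water.

153–174 m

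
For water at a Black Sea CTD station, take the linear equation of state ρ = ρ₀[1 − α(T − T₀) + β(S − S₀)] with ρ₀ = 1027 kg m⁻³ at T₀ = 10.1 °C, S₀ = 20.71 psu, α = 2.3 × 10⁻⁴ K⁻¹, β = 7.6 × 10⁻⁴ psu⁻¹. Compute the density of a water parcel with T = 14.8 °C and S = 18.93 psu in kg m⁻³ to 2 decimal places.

T − T₀ = +4.7 K, S − S₀ = -1.78 psu.
Bracket = 1 − α·(+4.7) + β·(-1.78) = 1 + (-2.4338 × 10⁻³) = 0.9975662.
ρ = 1027 × 0.9975662 = 1024.50 kg m⁻³.

1024.50 kg m⁻³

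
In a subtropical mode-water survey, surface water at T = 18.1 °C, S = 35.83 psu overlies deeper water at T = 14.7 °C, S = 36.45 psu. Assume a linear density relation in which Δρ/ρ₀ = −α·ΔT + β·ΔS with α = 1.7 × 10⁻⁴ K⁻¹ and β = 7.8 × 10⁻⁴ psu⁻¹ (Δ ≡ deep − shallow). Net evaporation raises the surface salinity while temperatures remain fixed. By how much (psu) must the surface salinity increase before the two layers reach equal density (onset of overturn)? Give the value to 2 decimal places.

Neutral buoyancy requires −α(T_deep − T_surf) + β(S_deep − S_surf′) = 0.
S_surf′ = S_deep − (α/β)·ΔT = 36.45 − (1.7 × 10⁻⁴/7.8 × 10⁻⁴)·(-3.4) = 37.1910 psu.
Increase required: 37.1910 − 35.83 = 1.3610 psu.

1.36 psu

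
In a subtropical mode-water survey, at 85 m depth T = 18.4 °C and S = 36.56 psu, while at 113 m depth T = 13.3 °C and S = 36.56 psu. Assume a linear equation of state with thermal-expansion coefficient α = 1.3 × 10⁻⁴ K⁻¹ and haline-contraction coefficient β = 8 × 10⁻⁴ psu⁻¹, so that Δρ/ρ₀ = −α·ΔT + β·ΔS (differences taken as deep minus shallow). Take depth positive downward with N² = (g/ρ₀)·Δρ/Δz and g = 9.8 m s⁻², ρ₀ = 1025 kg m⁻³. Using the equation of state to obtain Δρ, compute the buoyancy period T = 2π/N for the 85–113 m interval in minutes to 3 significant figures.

6.87 min

ΔT = -5.1 K, ΔS = +0.00 psu (deep − shallow).
Δρ/ρ₀ = −αΔT + βΔS = 6.63 × 10⁻⁴ + 0 = 6.63 × 10⁻⁴, so Δρ ≈ 0.6796 kg m⁻³.
N² = (g/ρ₀)·Δρ/Δz = g·(Δρ/ρ₀)/Δz = 9.8 × 6.63 × 10⁻⁴ / 28 = 2.3205 × 10⁻⁴ s⁻².
N = √(2.3205 × 10⁻⁴) = 0.015233 rad s⁻¹ → T = 2π/N = 412.47 s = 6.8745 min ≈ 6.87 min.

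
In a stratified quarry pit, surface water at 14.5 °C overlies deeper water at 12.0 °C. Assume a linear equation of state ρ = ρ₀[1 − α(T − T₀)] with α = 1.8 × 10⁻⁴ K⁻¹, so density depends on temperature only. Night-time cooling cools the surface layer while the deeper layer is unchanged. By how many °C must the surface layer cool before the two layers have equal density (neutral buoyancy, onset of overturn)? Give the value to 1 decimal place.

With temperature the only control, equal density requires T_surf′ = T_deep.
T_surf′ = 12.0 °C.
Cooling required: 14.5 − 12.0 = 2.5 °C.

2.5 °C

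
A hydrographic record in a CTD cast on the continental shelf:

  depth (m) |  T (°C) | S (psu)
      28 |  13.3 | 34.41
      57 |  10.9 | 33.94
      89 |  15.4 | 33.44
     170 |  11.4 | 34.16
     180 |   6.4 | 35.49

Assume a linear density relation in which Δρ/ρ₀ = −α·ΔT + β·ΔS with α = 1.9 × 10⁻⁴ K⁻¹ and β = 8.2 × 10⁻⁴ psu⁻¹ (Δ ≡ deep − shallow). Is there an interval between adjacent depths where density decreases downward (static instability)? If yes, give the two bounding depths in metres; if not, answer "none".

Evaluate Δρ/ρ₀ = −αΔT + βΔS across each adjacent pair:
  28–57 m: −αΔT+βΔS = −(1.9 × 10⁻⁴)(-2.4)+(8.2 × 10⁻⁴)(-0.47) = 7.1 × 10⁻⁵ → stable
  57–89 m: −αΔT+βΔS = −(1.9 × 10⁻⁴)(+4.5)+(8.2 × 10⁻⁴)(-0.50) = -1.3 × 10⁻³ → UNSTABLE
  89–170 m: −αΔT+βΔS = −(1.9 × 10⁻⁴)(-4.0)+(8.2 × 10⁻⁴)(+0.72) = 1.4 × 10⁻³ → stable
  170–180 m: −αΔT+βΔS = −(1.9 × 10⁻⁴)(-5.0)+(8.2 × 10⁻⁴)(+1.33) = 2.0 × 10⁻³ → stable
The 57–89 m interval has Δρ < 0: lighter water underlies denser water.

57–89 m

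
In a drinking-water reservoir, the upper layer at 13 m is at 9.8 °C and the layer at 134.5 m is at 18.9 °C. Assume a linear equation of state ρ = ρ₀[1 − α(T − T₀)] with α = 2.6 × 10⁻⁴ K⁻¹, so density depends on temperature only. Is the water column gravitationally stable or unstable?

unstable

ΔT = 18.9 − 9.8 = +9.1 K, so Δρ/ρ₀ = −αΔT = -2.366 × 10⁻³.
Δρ/ρ₀ < 0, so Δρ < 0: deeper water is lighter → statically unstable; the column would overturn.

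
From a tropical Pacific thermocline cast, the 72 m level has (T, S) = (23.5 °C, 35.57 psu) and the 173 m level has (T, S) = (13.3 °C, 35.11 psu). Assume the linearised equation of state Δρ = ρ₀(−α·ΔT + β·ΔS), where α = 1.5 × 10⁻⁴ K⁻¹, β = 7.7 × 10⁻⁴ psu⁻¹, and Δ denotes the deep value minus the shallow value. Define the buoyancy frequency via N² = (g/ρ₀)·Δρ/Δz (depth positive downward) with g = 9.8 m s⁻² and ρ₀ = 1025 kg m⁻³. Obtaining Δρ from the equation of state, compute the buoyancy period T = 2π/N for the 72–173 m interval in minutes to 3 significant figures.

ΔT = -10.2 K, ΔS = -0.46 psu (deep − shallow).
Δρ/ρ₀ = −αΔT + βΔS = 1.53 × 10⁻³ − 3.542 × 10⁻⁴ = 1.1758 × 10⁻³, so Δρ ≈ 1.205 kg m⁻³.
N² = (g/ρ₀)·Δρ/Δz = g·(Δρ/ρ₀)/Δz = 9.8 × 1.1758 × 10⁻³ / 101 = 1.1409 × 10⁻⁴ s⁻².
N = √(1.1409 × 10⁻⁴) = 0.010681 rad s⁻¹ → T = 2π/N = 588.26 s = 9.8043 min ≈ 9.80 min.

9.80 min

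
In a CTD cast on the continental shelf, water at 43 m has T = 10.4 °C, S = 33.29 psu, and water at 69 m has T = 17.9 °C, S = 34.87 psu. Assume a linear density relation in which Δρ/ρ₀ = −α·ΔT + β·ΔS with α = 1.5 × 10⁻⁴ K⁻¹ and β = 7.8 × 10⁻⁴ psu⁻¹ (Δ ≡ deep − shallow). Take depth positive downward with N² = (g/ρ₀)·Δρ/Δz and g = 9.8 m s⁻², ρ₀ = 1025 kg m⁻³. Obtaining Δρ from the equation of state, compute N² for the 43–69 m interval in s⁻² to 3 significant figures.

ΔT = +7.5 K, ΔS = +1.58 psu (deep − shallow).
Δρ/ρ₀ = −αΔT + βΔS = -1.125 × 10⁻³ + 1.2324 × 10⁻³ = 1.074 × 10⁻⁴, so Δρ ≈ 0.1101 kg m⁻³.
N² = (g/ρ₀)·Δρ/Δz = g·(Δρ/ρ₀)/Δz = 9.8 × 1.074 × 10⁻⁴ / 26 = 4.0482 × 10⁻⁵ s⁻² ≈ 4.05 × 10⁻⁵ s⁻².

4.05 × 10⁻⁵ s⁻²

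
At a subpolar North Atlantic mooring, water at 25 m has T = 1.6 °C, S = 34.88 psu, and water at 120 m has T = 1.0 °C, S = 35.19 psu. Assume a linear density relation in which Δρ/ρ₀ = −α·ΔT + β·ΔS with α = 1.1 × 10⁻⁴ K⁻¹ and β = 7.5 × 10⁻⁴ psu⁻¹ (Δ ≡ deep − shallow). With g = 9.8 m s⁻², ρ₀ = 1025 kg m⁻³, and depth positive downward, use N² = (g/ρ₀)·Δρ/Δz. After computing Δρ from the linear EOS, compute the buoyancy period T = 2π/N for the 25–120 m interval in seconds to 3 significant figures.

1.13 × 10³ s

ΔT = -0.6 K, ΔS = +0.31 psu (deep − shallow).
Δρ/ρ₀ = −αΔT + βΔS = 6.60 × 10⁻⁵ + 2.325 × 10⁻⁴ = 2.985 × 10⁻⁴, so Δρ ≈ 0.3060 kg m⁻³.
N² = (g/ρ₀)·Δρ/Δz = g·(Δρ/ρ₀)/Δz = 9.8 × 2.985 × 10⁻⁴ / 95 = 3.0793 × 10⁻⁵ s⁻².
N = √(3.0793 × 10⁻⁵) = 5.5491 × 10⁻³ rad s⁻¹ → T = 2π/N = 1.1323 × 10³ s ≈ 1.13 × 10³ s.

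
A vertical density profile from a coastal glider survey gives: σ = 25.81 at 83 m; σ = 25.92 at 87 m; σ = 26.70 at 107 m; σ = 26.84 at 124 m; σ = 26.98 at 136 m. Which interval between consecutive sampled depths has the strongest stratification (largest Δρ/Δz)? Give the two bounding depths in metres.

87–107 m

Compute the density gradient over each adjacent pair:
  83–87 m: Δρ/Δz = 0.11/4 = 0.028 kg m⁻⁴
  87–107 m: Δρ/Δz = 0.78/20 = 0.039 kg m⁻⁴
  107–124 m: Δρ/Δz = 0.14/17 = 8.2 × 10⁻³ kg m⁻⁴
  124–136 m: Δρ/Δz = 0.14/12 = 0.012 kg m⁻⁴
The largest gradient is in the 87–107 m interval — the pycnocline.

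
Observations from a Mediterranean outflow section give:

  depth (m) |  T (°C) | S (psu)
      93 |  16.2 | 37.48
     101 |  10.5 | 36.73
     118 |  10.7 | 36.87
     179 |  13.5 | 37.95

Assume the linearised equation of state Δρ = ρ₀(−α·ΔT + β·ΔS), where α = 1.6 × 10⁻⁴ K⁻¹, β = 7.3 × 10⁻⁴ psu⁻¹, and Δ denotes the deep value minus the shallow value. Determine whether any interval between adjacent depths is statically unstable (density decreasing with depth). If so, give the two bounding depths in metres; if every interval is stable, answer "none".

Evaluate Δρ/ρ₀ = −αΔT + βΔS across each adjacent pair:
  93–101 m: −αΔT+βΔS = −(1.6 × 10⁻⁴)(-5.7)+(7.3 × 10⁻⁴)(-0.75) = 3.6 × 10⁻⁴ → stable
  101–118 m: −αΔT+βΔS = −(1.6 × 10⁻⁴)(+0.2)+(7.3 × 10⁻⁴)(+0.14) = 7.0 × 10⁻⁵ → stable
  118–179 m: −αΔT+βΔS = −(1.6 × 10⁻⁴)(+2.8)+(7.3 × 10⁻⁴)(+1.08) = 3.4 × 10⁻⁴ → stable
Every interval has Δρ > 0: the column is stably stratified throughout.

none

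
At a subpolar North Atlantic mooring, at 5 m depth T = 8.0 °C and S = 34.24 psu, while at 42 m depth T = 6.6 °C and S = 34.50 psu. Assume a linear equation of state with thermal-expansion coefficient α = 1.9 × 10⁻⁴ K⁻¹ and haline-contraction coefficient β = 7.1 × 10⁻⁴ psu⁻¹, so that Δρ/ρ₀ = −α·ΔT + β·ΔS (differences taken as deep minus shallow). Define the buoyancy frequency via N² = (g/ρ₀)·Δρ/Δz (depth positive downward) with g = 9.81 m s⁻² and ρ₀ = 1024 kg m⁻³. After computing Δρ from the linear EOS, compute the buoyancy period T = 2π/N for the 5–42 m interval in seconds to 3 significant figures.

575 s

ΔT = -1.4 K, ΔS = +0.26 psu (deep − shallow).
Δρ/ρ₀ = −αΔT + βΔS = 2.66 × 10⁻⁴ + 1.846 × 10⁻⁴ = 4.506 × 10⁻⁴, so Δρ ≈ 0.4614 kg m⁻³.
N² = (g/ρ₀)·Δρ/Δz = g·(Δρ/ρ₀)/Δz = 9.81 × 4.506 × 10⁻⁴ / 37 = 1.1947 × 10⁻⁴ s⁻².
N = √(1.1947 × 10⁻⁴) = 0.010930 rad s⁻¹ → T = 2π/N = 574.86 s ≈ 575 s.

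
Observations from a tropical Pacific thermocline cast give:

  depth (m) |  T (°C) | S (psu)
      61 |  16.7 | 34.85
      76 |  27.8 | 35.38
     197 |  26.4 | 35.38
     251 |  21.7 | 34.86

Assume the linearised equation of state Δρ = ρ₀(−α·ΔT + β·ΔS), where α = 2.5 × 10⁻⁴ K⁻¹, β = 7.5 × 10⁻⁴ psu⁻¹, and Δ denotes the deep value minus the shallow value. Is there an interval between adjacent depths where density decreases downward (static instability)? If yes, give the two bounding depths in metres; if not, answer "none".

61–76 m

Evaluate Δρ/ρ₀ = −αΔT + βΔS across each adjacent pair:
  61–76 m: −αΔT+βΔS = −(2.5 × 10⁻⁴)(+11.1)+(7.5 × 10⁻⁴)(+0.53) = -2.4 × 10⁻³ → UNSTABLE
  76–197 m: −αΔT+βΔS = −(2.5 × 10⁻⁴)(-1.4)+(7.5 × 10⁻⁴)(+0.00) = 3.5 × 10⁻⁴ → stable
  197–251 m: −αΔT+βΔS = −(2.5 × 10⁻⁴)(-4.7)+(7.5 × 10⁻⁴)(-0.52) = 7.8 × 10⁻⁴ → stable
The 61–76 m interval has Δρ < 0: lighter water underlies denser water.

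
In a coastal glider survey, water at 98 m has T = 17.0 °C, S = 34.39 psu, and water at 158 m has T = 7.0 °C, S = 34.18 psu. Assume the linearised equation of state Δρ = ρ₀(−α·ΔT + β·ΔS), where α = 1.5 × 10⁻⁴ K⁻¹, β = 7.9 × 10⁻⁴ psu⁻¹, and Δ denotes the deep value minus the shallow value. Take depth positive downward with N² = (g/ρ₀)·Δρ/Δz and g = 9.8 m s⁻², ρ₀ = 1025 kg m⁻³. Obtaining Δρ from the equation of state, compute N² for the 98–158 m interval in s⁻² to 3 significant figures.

ΔT = -10.0 K, ΔS = -0.21 psu (deep − shallow).
Δρ/ρ₀ = −αΔT + βΔS = 1.50 × 10⁻³ − 1.659 × 10⁻⁴ = 1.3341 × 10⁻³, so Δρ ≈ 1.367 kg m⁻³.
N² = (g/ρ₀)·Δρ/Δz = g·(Δρ/ρ₀)/Δz = 9.8 × 1.3341 × 10⁻³ / 60 = 2.1790 × 10⁻⁴ s⁻² ≈ 2.18 × 10⁻⁴ s⁻².

2.18 × 10⁻⁴ s⁻²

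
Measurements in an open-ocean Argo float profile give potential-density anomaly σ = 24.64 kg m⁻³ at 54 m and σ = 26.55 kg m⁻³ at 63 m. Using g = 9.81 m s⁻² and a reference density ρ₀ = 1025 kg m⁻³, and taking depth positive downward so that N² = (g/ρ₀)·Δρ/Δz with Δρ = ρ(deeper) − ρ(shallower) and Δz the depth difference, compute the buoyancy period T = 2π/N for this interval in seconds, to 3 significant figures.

Δρ = 1026.55 − 1024.64 = 1.91 kg m⁻³ over Δz = 63 − 54 = 9 m.
N² = (9.81/1025) × (1.91/9) = 2.0311 × 10⁻³ s⁻².
N = √(2.0311 × 10⁻³) = 0.045068 rad s⁻¹, so T = 2π/N = 139.42 s ≈ 139 s.
N² > 0, so the interval is statically stable.

139 s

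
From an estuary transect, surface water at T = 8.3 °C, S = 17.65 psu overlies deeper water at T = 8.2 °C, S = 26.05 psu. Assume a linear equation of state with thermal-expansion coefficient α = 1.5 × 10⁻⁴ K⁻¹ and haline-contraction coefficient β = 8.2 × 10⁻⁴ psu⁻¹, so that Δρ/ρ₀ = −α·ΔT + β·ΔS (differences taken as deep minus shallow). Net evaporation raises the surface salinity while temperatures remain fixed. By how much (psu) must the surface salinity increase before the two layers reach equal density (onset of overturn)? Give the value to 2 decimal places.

8.42 psu

Neutral buoyancy requires −α(T_deep − T_surf) + β(S_deep − S_surf′) = 0.
S_surf′ = S_deep − (α/β)·ΔT = 26.05 − (1.5 × 10⁻⁴/8.2 × 10⁻⁴)·(-0.1) = 26.0683 psu.
Increase required: 26.0683 − 17.65 = 8.4183 psu.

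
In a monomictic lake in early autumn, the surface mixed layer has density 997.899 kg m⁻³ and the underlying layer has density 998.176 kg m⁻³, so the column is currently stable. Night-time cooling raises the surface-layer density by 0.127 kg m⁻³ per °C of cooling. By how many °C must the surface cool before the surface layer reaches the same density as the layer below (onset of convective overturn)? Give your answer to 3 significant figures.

2.18 °C

Density deficit of the surface layer: 998.176 − 997.899 = 0.277 kg m⁻³.
Required change = 0.277 / 0.127 = 2.18 °C.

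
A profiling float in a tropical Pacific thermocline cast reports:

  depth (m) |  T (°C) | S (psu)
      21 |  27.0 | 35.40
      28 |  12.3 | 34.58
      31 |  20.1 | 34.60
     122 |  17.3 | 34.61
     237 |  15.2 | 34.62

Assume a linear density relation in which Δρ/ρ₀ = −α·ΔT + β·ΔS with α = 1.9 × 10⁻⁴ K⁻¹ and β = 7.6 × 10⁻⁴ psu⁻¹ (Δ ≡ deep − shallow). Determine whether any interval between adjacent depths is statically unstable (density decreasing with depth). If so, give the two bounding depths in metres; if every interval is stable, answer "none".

Evaluate Δρ/ρ₀ = −αΔT + βΔS across each adjacent pair:
  21–28 m: −αΔT+βΔS = −(1.9 × 10⁻⁴)(-14.7)+(7.6 × 10⁻⁴)(-0.82) = 2.2 × 10⁻³ → stable
  28–31 m: −αΔT+βΔS = −(1.9 × 10⁻⁴)(+7.8)+(7.6 × 10⁻⁴)(+0.02) = -1.5 × 10⁻³ → UNSTABLE
  31–122 m: −αΔT+βΔS = −(1.9 × 10⁻⁴)(-2.8)+(7.6 × 10⁻⁴)(+0.01) = 5.4 × 10⁻⁴ → stable
  122–237 m: −αΔT+βΔS = −(1.9 × 10⁻⁴)(-2.1)+(7.6 × 10⁻⁴)(+0.01) = 4.1 × 10⁻⁴ → stable
The 28–31 m interval has Δρ < 0: lighter water underlies denser water.

28–31 m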